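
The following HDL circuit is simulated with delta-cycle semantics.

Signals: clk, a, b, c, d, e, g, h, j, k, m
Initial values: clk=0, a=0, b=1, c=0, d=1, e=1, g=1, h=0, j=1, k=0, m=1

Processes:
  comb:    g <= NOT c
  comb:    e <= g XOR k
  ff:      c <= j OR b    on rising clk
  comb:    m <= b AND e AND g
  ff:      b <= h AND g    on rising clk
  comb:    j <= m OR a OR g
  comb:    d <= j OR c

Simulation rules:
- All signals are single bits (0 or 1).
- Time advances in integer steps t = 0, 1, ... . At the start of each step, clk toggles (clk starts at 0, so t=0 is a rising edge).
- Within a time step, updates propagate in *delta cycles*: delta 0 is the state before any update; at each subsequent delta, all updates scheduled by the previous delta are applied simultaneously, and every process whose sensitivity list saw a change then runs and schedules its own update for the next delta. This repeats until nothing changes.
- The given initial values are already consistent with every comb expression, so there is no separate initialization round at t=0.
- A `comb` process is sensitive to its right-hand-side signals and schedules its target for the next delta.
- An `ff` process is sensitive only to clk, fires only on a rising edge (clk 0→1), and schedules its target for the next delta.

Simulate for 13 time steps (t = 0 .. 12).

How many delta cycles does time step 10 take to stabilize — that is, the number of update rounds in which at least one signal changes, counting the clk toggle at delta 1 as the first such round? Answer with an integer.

[bits: c,b,a,k,h,g,clk,e,j,d,m]
t=0: Δ0=01000101111 Δ1=01000111111 Δ2=10000111111 Δ3=10000011110 Δ4=10000010010 | 4Δ
t=1: Δ0=10000010010 Δ1=10000000010 | 1Δ
t=2: Δ0=10000000010 Δ1=10000010010 Δ2=00000010010 Δ3=00000110000 Δ4=00000111100 Δ5=00000111110 | 5Δ
t=3: Δ0=00000111110 Δ1=00000101110 | 1Δ
t=4: Δ0=00000101110 Δ1=00000111110 Δ2=10000111110 Δ3=10000011110 Δ4=10000010010 | 4Δ
t=5: Δ0=10000010010 Δ1=10000000010 | 1Δ
t=6: Δ0=10000000010 Δ1=10000010010 Δ2=00000010010 Δ3=00000110000 Δ4=00000111100 Δ5=00000111110 | 5Δ
t=7: Δ0=00000111110 Δ1=00000101110 | 1Δ
t=8: Δ0=00000101110 Δ1=00000111110 Δ2=10000111110 Δ3=10000011110 Δ4=10000010010 | 4Δ
t=9: Δ0=10000010010 Δ1=10000000010 | 1Δ
t=10: Δ0=10000000010 Δ1=10000010010 Δ2=00000010010 Δ3=00000110000 Δ4=00000111100 Δ5=00000111110 | 5Δ
t=11: Δ0=00000111110 Δ1=00000101110 | 1Δ
t=12: Δ0=00000101110 Δ1=00000111110 Δ2=10000111110 Δ3=10000011110 Δ4=10000010010 | 4Δ

5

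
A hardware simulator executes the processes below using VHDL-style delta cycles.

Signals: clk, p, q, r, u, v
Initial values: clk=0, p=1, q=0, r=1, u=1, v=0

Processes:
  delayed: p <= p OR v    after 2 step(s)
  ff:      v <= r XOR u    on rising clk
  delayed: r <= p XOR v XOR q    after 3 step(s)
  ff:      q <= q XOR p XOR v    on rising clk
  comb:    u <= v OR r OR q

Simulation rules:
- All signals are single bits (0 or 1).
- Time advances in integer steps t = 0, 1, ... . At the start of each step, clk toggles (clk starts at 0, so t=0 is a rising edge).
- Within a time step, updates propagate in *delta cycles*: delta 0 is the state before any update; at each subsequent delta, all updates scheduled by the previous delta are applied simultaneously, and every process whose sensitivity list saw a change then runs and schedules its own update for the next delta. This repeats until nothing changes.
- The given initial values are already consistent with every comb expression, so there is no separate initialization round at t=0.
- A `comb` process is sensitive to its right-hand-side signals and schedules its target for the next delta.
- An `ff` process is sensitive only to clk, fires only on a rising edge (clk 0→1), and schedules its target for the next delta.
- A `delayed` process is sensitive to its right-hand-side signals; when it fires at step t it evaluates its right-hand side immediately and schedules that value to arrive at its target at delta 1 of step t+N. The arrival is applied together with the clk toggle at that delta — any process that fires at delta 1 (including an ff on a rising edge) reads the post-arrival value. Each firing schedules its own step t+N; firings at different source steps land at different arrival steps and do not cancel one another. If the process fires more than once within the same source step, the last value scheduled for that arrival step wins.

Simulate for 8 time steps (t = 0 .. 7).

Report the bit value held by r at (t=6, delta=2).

1

t=0 Δ0: q=0 p=1 u=1 r=1 v=0 clk=0
  Δ1: clk:0→1
  Δ2: q:0→1
  (2Δ to stable)
t=1 Δ0: q=1 p=1 u=1 r=1 v=0 clk=1
  Δ1: clk:1→0
  (1Δ to stable)
t=2 Δ0: q=1 p=1 u=1 r=1 v=0 clk=0
  Δ1: clk:0→1
  Δ2: q:1→0
  (2Δ to stable)
t=3 Δ0: q=0 p=1 u=1 r=1 v=0 clk=1
  Δ1: r:1→0, clk:1→0
  Δ2: u:1→0
  (2Δ to stable)
t=4 Δ0: q=0 p=1 u=0 r=0 v=0 clk=0
  Δ1: clk:0→1
  Δ2: q:0→1
  Δ3: u:0→1
  (3Δ to stable)
t=5 Δ0: q=1 p=1 u=1 r=0 v=0 clk=1
  Δ1: r:0→1, clk:1→0
  (1Δ to stable)
t=6 Δ0: q=1 p=1 u=1 r=1 v=0 clk=0
  Δ1: clk:0→1
  Δ2: q:1→0
  (2Δ to stable)
t=7 Δ0: q=0 p=1 u=1 r=1 v=0 clk=1
  Δ1: r:1→0, clk:1→0
  Δ2: u:1→0
  (2Δ to stable)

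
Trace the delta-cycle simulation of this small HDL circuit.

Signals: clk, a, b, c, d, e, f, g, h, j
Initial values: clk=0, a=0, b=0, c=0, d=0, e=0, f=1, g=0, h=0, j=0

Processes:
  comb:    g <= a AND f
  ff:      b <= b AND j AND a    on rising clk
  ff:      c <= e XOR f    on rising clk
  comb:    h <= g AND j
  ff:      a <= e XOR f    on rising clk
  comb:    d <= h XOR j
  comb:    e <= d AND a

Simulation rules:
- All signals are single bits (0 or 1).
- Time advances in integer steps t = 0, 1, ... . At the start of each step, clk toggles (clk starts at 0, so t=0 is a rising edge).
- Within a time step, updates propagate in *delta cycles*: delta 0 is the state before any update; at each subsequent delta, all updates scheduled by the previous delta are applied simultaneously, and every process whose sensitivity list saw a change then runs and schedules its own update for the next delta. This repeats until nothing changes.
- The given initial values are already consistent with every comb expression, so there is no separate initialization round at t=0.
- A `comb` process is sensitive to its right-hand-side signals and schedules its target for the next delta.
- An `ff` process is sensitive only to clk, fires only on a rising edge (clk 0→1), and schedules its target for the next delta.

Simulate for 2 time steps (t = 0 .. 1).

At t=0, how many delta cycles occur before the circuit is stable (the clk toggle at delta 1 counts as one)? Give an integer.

[bits: d,c,clk,g,a,j,e,f,h,b]
t=0: Δ0=0000000100 Δ1=0010000100 Δ2=0110100100 Δ3=0111100100 | 3Δ
t=1: Δ0=0111100100 Δ1=0101100100 | 1Δ

3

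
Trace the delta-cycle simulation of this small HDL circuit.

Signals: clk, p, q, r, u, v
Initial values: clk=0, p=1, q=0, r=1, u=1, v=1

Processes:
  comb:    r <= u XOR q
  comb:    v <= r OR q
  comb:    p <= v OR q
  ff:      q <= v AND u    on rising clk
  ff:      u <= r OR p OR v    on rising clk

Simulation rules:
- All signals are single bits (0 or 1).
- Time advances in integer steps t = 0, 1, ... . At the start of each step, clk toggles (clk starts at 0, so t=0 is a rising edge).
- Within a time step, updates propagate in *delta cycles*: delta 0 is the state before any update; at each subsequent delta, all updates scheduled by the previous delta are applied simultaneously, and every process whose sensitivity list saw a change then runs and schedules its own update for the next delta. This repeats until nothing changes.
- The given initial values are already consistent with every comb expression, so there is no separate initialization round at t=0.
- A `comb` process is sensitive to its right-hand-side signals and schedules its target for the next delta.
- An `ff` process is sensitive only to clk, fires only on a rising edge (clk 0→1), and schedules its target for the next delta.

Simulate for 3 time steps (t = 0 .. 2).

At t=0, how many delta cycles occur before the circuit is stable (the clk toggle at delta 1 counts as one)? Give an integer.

3

t=0 Δ0: v=1 p=1 q=0 u=1 r=1 clk=0
  Δ1: clk:0→1
  Δ2: q:0→1
  Δ3: r:1→0
  (3Δ to stable)
t=1 Δ0: v=1 p=1 q=1 u=1 r=0 clk=1
  Δ1: clk:1→0
  (1Δ to stable)
t=2 Δ0: v=1 p=1 q=1 u=1 r=0 clk=0
  Δ1: clk:0→1
  (1Δ to stable)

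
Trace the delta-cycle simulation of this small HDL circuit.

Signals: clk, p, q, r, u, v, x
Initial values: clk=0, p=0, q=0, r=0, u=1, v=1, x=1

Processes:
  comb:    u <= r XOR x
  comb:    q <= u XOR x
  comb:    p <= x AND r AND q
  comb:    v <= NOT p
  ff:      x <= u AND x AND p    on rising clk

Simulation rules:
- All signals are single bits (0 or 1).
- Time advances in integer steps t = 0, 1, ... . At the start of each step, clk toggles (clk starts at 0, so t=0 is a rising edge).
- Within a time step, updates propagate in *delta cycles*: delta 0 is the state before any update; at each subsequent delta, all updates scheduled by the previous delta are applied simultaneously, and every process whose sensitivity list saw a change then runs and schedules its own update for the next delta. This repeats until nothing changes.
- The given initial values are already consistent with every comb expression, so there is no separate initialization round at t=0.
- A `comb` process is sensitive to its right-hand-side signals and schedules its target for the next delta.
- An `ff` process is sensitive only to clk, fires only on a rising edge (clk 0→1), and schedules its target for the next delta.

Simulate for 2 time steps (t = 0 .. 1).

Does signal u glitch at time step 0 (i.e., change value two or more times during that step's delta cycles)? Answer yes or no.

no

[bits: r,clk,q,v,x,p,u]
t=0: Δ0=0001101 Δ1=0101101 Δ2=0101001 Δ3=0111000 Δ4=0101000 | 4Δ
t=1: Δ0=0101000 Δ1=0001000 | 1Δ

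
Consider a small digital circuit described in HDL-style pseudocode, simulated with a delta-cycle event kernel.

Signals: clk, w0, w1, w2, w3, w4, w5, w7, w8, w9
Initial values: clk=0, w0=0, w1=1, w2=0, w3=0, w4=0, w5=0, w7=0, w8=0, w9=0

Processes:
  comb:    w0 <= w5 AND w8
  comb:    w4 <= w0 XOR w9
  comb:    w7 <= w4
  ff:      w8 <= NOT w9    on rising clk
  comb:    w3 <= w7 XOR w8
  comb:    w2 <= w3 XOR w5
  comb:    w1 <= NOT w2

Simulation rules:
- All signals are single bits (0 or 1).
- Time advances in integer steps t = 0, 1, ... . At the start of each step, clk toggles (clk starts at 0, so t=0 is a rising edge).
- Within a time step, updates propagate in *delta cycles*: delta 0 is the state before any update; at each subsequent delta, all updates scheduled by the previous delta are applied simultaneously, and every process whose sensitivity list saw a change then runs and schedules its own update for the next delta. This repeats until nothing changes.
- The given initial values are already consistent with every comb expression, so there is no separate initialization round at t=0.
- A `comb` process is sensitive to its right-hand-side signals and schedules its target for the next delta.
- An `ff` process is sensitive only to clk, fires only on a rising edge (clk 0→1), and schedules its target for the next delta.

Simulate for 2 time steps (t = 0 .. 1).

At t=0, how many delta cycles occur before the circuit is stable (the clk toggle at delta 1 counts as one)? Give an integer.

t=0 Δ0: w5=0 clk=0 w0=0 w3=0 w8=0 w7=0 w9=0 w4=0 w2=0 w1=1
  Δ1: clk:0→1
  Δ2: w8:0→1
  Δ3: w3:0→1
  Δ4: w2:0→1
  Δ5: w1:1→0
  (5Δ to stable)
t=1 Δ0: w5=0 clk=1 w0=0 w3=1 w8=1 w7=0 w9=0 w4=0 w2=1 w1=0
  Δ1: clk:1→0
  (1Δ to stable)

5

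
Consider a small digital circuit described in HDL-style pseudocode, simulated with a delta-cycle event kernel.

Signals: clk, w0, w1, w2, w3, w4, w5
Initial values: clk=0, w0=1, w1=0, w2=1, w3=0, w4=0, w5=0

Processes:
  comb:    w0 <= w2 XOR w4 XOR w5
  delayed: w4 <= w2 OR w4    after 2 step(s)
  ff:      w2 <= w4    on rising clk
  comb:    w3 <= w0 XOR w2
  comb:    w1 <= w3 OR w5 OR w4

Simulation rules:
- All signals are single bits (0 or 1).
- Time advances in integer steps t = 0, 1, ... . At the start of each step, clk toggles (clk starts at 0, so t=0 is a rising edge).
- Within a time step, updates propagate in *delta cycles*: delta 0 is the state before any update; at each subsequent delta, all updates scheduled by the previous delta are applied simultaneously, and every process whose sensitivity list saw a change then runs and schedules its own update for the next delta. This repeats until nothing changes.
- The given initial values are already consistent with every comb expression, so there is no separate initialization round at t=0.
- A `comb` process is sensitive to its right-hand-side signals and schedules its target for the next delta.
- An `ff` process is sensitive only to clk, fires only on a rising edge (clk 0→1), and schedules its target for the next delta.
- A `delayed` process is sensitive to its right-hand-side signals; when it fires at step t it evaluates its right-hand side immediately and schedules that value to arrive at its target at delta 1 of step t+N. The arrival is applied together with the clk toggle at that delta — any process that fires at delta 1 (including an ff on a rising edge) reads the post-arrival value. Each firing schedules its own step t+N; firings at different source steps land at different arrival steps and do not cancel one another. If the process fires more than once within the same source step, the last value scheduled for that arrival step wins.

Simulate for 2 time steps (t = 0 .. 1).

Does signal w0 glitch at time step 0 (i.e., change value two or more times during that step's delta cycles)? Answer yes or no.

no

t=0 Δ0: w1=0 w0=1 w3=0 clk=0 w5=0 w2=1 w4=0
  Δ1: clk:0→1
  Δ2: w2:1→0
  Δ3: w0:1→0, w3:0→1
  Δ4: w1:0→1, w3:1→0
  Δ5: w1:1→0
  (5Δ to stable)
t=1 Δ0: w1=0 w0=0 w3=0 clk=1 w5=0 w2=0 w4=0
  Δ1: clk:1→0
  (1Δ to stable)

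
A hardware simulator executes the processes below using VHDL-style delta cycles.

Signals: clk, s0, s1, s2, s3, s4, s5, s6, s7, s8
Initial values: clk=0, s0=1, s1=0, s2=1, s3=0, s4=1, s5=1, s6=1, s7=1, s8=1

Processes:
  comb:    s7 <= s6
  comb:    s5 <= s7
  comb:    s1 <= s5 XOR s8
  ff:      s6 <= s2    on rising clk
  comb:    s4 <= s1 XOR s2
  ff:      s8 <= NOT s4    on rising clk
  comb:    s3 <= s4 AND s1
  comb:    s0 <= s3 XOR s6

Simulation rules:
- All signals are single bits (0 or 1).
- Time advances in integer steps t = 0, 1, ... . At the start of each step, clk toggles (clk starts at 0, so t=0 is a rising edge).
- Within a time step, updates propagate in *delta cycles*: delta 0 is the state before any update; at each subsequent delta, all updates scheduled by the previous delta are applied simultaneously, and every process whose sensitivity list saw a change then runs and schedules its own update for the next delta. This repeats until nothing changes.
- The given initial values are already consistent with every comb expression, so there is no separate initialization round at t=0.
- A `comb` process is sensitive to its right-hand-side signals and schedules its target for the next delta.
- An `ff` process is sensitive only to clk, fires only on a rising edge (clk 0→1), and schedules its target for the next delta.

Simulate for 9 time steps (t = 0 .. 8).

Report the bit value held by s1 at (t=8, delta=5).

1

t0.Δ0 s8=1 s2=1 clk=0 s3=0 s7=1 s6=1 s0=1 s4=1 s5=1 s1=0
t0.Δ1 s8=1 s2=1 clk=1 s3=0 s7=1 s6=1 s0=1 s4=1 s5=1 s1=0
t0.Δ2 s8=0 s2=1 clk=1 s3=0 s7=1 s6=1 s0=1 s4=1 s5=1 s1=0
t0.Δ3 s8=0 s2=1 clk=1 s3=0 s7=1 s6=1 s0=1 s4=1 s5=1 s1=1
t0.Δ4 s8=0 s2=1 clk=1 s3=1 s7=1 s6=1 s0=1 s4=0 s5=1 s1=1
t0.Δ5 s8=0 s2=1 clk=1 s3=0 s7=1 s6=1 s0=0 s4=0 s5=1 s1=1
t0.Δ6 s8=0 s2=1 clk=1 s3=0 s7=1 s6=1 s0=1 s4=0 s5=1 s1=1
t1.Δ0 s8=0 s2=1 clk=1 s3=0 s7=1 s6=1 s0=1 s4=0 s5=1 s1=1
t1.Δ1 s8=0 s2=1 clk=0 s3=0 s7=1 s6=1 s0=1 s4=0 s5=1 s1=1
t2.Δ0 s8=0 s2=1 clk=0 s3=0 s7=1 s6=1 s0=1 s4=0 s5=1 s1=1
t2.Δ1 s8=0 s2=1 clk=1 s3=0 s7=1 s6=1 s0=1 s4=0 s5=1 s1=1
t2.Δ2 s8=1 s2=1 clk=1 s3=0 s7=1 s6=1 s0=1 s4=0 s5=1 s1=1
t2.Δ3 s8=1 s2=1 clk=1 s3=0 s7=1 s6=1 s0=1 s4=0 s5=1 s1=0
t2.Δ4 s8=1 s2=1 clk=1 s3=0 s7=1 s6=1 s0=1 s4=1 s5=1 s1=0
t3.Δ0 s8=1 s2=1 clk=1 s3=0 s7=1 s6=1 s0=1 s4=1 s5=1 s1=0
t3.Δ1 s8=1 s2=1 clk=0 s3=0 s7=1 s6=1 s0=1 s4=1 s5=1 s1=0
t4.Δ0 s8=1 s2=1 clk=0 s3=0 s7=1 s6=1 s0=1 s4=1 s5=1 s1=0
t4.Δ1 s8=1 s2=1 clk=1 s3=0 s7=1 s6=1 s0=1 s4=1 s5=1 s1=0
t4.Δ2 s8=0 s2=1 clk=1 s3=0 s7=1 s6=1 s0=1 s4=1 s5=1 s1=0
t4.Δ3 s8=0 s2=1 clk=1 s3=0 s7=1 s6=1 s0=1 s4=1 s5=1 s1=1
t4.Δ4 s8=0 s2=1 clk=1 s3=1 s7=1 s6=1 s0=1 s4=0 s5=1 s1=1
t4.Δ5 s8=0 s2=1 clk=1 s3=0 s7=1 s6=1 s0=0 s4=0 s5=1 s1=1
t4.Δ6 s8=0 s2=1 clk=1 s3=0 s7=1 s6=1 s0=1 s4=0 s5=1 s1=1
t5.Δ0 s8=0 s2=1 clk=1 s3=0 s7=1 s6=1 s0=1 s4=0 s5=1 s1=1
t5.Δ1 s8=0 s2=1 clk=0 s3=0 s7=1 s6=1 s0=1 s4=0 s5=1 s1=1
t6.Δ0 s8=0 s2=1 clk=0 s3=0 s7=1 s6=1 s0=1 s4=0 s5=1 s1=1
t6.Δ1 s8=0 s2=1 clk=1 s3=0 s7=1 s6=1 s0=1 s4=0 s5=1 s1=1
t6.Δ2 s8=1 s2=1 clk=1 s3=0 s7=1 s6=1 s0=1 s4=0 s5=1 s1=1
t6.Δ3 s8=1 s2=1 clk=1 s3=0 s7=1 s6=1 s0=1 s4=0 s5=1 s1=0
t6.Δ4 s8=1 s2=1 clk=1 s3=0 s7=1 s6=1 s0=1 s4=1 s5=1 s1=0
t7.Δ0 s8=1 s2=1 clk=1 s3=0 s7=1 s6=1 s0=1 s4=1 s5=1 s1=0
t7.Δ1 s8=1 s2=1 clk=0 s3=0 s7=1 s6=1 s0=1 s4=1 s5=1 s1=0
t8.Δ0 s8=1 s2=1 clk=0 s3=0 s7=1 s6=1 s0=1 s4=1 s5=1 s1=0
t8.Δ1 s8=1 s2=1 clk=1 s3=0 s7=1 s6=1 s0=1 s4=1 s5=1 s1=0
t8.Δ2 s8=0 s2=1 clk=1 s3=0 s7=1 s6=1 s0=1 s4=1 s5=1 s1=0
t8.Δ3 s8=0 s2=1 clk=1 s3=0 s7=1 s6=1 s0=1 s4=1 s5=1 s1=1
t8.Δ4 s8=0 s2=1 clk=1 s3=1 s7=1 s6=1 s0=1 s4=0 s5=1 s1=1
t8.Δ5 s8=0 s2=1 clk=1 s3=0 s7=1 s6=1 s0=0 s4=0 s5=1 s1=1
t8.Δ6 s8=0 s2=1 clk=1 s3=0 s7=1 s6=1 s0=1 s4=0 s5=1 s1=1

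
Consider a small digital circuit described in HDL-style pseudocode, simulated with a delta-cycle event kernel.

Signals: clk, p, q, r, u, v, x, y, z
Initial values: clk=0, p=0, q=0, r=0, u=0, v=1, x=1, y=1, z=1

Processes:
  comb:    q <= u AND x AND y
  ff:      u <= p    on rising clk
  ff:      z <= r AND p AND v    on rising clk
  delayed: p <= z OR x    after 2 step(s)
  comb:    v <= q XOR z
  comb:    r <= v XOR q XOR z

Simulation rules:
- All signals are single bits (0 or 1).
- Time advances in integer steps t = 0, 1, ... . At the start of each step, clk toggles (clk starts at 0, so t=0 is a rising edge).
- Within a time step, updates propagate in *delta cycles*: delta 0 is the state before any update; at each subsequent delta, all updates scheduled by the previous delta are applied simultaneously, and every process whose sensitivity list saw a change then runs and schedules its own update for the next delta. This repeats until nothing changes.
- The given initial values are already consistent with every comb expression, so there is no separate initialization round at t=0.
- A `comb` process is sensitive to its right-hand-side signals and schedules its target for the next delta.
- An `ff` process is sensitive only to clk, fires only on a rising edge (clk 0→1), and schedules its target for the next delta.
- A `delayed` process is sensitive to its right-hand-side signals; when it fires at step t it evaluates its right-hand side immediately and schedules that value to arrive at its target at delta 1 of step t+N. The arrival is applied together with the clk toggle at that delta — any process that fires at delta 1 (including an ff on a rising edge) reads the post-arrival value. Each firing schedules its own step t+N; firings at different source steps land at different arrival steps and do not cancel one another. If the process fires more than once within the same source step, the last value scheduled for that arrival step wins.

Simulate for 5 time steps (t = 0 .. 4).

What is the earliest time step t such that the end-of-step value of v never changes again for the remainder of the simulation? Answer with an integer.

[bits: q,clk,y,z,r,p,v,u,x]
t=0: Δ0=001100101 Δ1=011100101 Δ2=011000101 Δ3=011010001 Δ4=011000001 | 4Δ
t=1: Δ0=011000001 Δ1=001000001 | 1Δ
t=2: Δ0=001000001 Δ1=011001001 Δ2=011001011 Δ3=111001011 Δ4=111011111 Δ5=111001111 | 5Δ
t=3: Δ0=111001111 Δ1=101001111 | 1Δ
t=4: Δ0=101001111 Δ1=111001111 | 1Δ

2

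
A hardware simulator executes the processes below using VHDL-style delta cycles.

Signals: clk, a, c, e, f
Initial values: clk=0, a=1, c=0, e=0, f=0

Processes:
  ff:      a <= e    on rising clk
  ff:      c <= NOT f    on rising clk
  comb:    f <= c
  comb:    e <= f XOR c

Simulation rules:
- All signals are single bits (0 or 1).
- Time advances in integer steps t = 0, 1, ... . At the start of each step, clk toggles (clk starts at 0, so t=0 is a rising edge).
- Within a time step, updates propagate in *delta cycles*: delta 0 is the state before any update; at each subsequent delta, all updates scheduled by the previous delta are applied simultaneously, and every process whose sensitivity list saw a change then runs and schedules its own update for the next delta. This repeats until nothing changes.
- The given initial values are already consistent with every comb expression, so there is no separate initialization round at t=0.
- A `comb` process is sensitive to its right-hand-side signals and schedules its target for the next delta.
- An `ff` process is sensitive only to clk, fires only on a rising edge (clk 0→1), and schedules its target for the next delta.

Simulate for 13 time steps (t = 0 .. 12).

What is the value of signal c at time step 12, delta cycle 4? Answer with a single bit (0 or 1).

1

[bits: clk,a,f,c,e]
t=0: Δ0=01000 Δ1=11000 Δ2=10010 Δ3=10111 Δ4=10110 | 4Δ
t=1: Δ0=10110 Δ1=00110 | 1Δ
t=2: Δ0=00110 Δ1=10110 Δ2=10100 Δ3=10001 Δ4=10000 | 4Δ
t=3: Δ0=10000 Δ1=00000 | 1Δ
t=4: Δ0=00000 Δ1=10000 Δ2=10010 Δ3=10111 Δ4=10110 | 4Δ
t=5: Δ0=10110 Δ1=00110 | 1Δ
t=6: Δ0=00110 Δ1=10110 Δ2=10100 Δ3=10001 Δ4=10000 | 4Δ
t=7: Δ0=10000 Δ1=00000 | 1Δ
t=8: Δ0=00000 Δ1=10000 Δ2=10010 Δ3=10111 Δ4=10110 | 4Δ
t=9: Δ0=10110 Δ1=00110 | 1Δ
t=10: Δ0=00110 Δ1=10110 Δ2=10100 Δ3=10001 Δ4=10000 | 4Δ
t=11: Δ0=10000 Δ1=00000 | 1Δ
t=12: Δ0=00000 Δ1=10000 Δ2=10010 Δ3=10111 Δ4=10110 | 4Δ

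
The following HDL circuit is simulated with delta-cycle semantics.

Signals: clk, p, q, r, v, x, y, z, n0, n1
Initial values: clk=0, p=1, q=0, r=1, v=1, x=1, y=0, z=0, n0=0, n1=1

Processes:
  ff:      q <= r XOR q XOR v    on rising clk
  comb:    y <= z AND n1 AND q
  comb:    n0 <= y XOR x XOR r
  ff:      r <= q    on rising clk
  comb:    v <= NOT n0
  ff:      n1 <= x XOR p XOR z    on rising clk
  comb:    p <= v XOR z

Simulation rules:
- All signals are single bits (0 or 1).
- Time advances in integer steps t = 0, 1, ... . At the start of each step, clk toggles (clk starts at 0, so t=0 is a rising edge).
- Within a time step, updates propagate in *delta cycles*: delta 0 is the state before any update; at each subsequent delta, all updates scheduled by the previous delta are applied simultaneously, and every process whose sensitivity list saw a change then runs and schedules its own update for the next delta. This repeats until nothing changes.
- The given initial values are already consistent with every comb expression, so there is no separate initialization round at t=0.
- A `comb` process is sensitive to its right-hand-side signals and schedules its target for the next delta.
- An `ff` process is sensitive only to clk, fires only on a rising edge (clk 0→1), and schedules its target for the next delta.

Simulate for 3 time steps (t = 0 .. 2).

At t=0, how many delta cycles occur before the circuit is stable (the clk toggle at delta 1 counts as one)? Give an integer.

5

t0.Δ0 p=1 clk=0 n0=0 q=0 z=0 n1=1 y=0 x=1 r=1 v=1
t0.Δ1 p=1 clk=1 n0=0 q=0 z=0 n1=1 y=0 x=1 r=1 v=1
t0.Δ2 p=1 clk=1 n0=0 q=0 z=0 n1=0 y=0 x=1 r=0 v=1
t0.Δ3 p=1 clk=1 n0=1 q=0 z=0 n1=0 y=0 x=1 r=0 v=1
t0.Δ4 p=1 clk=1 n0=1 q=0 z=0 n1=0 y=0 x=1 r=0 v=0
t0.Δ5 p=0 clk=1 n0=1 q=0 z=0 n1=0 y=0 x=1 r=0 v=0
t1.Δ0 p=0 clk=1 n0=1 q=0 z=0 n1=0 y=0 x=1 r=0 v=0
t1.Δ1 p=0 clk=0 n0=1 q=0 z=0 n1=0 y=0 x=1 r=0 v=0
t2.Δ0 p=0 clk=0 n0=1 q=0 z=0 n1=0 y=0 x=1 r=0 v=0
t2.Δ1 p=0 clk=1 n0=1 q=0 z=0 n1=0 y=0 x=1 r=0 v=0
t2.Δ2 p=0 clk=1 n0=1 q=0 z=0 n1=1 y=0 x=1 r=0 v=0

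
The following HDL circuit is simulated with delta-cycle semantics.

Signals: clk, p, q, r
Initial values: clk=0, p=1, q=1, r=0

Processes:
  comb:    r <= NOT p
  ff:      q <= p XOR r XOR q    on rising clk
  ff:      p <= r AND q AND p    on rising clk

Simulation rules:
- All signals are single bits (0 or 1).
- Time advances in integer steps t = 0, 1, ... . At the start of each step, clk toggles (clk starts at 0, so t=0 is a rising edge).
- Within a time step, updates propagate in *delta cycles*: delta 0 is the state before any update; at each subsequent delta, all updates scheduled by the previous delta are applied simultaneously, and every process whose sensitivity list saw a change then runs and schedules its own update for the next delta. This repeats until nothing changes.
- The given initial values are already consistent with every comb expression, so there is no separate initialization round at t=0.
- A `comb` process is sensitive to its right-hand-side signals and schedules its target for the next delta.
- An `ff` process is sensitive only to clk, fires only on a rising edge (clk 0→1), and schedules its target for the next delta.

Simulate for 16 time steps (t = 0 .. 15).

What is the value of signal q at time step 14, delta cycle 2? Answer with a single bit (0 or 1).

1

t=0 Δ0: clk=0 p=1 r=0 q=1
  Δ1: clk:0→1
  Δ2: p:1→0, q:1→0
  Δ3: r:0→1
  (3Δ to stable)
t=1 Δ0: clk=1 p=0 r=1 q=0
  Δ1: clk:1→0
  (1Δ to stable)
t=2 Δ0: clk=0 p=0 r=1 q=0
  Δ1: clk:0→1
  Δ2: q:0→1
  (2Δ to stable)
t=3 Δ0: clk=1 p=0 r=1 q=1
  Δ1: clk:1→0
  (1Δ to stable)
t=4 Δ0: clk=0 p=0 r=1 q=1
  Δ1: clk:0→1
  Δ2: q:1→0
  (2Δ to stable)
t=5 Δ0: clk=1 p=0 r=1 q=0
  Δ1: clk:1→0
  (1Δ to stable)
t=6 Δ0: clk=0 p=0 r=1 q=0
  Δ1: clk:0→1
  Δ2: q:0→1
  (2Δ to stable)
t=7 Δ0: clk=1 p=0 r=1 q=1
  Δ1: clk:1→0
  (1Δ to stable)
t=8 Δ0: clk=0 p=0 r=1 q=1
  Δ1: clk:0→1
  Δ2: q:1→0
  (2Δ to stable)
t=9 Δ0: clk=1 p=0 r=1 q=0
  Δ1: clk:1→0
  (1Δ to stable)
t=10 Δ0: clk=0 p=0 r=1 q=0
  Δ1: clk:0→1
  Δ2: q:0→1
  (2Δ to stable)
t=11 Δ0: clk=1 p=0 r=1 q=1
  Δ1: clk:1→0
  (1Δ to stable)
t=12 Δ0: clk=0 p=0 r=1 q=1
  Δ1: clk:0→1
  Δ2: q:1→0
  (2Δ to stable)
t=13 Δ0: clk=1 p=0 r=1 q=0
  Δ1: clk:1→0
  (1Δ to stable)
t=14 Δ0: clk=0 p=0 r=1 q=0
  Δ1: clk:0→1
  Δ2: q:0→1
  (2Δ to stable)
t=15 Δ0: clk=1 p=0 r=1 q=1
  Δ1: clk:1→0
  (1Δ to stable)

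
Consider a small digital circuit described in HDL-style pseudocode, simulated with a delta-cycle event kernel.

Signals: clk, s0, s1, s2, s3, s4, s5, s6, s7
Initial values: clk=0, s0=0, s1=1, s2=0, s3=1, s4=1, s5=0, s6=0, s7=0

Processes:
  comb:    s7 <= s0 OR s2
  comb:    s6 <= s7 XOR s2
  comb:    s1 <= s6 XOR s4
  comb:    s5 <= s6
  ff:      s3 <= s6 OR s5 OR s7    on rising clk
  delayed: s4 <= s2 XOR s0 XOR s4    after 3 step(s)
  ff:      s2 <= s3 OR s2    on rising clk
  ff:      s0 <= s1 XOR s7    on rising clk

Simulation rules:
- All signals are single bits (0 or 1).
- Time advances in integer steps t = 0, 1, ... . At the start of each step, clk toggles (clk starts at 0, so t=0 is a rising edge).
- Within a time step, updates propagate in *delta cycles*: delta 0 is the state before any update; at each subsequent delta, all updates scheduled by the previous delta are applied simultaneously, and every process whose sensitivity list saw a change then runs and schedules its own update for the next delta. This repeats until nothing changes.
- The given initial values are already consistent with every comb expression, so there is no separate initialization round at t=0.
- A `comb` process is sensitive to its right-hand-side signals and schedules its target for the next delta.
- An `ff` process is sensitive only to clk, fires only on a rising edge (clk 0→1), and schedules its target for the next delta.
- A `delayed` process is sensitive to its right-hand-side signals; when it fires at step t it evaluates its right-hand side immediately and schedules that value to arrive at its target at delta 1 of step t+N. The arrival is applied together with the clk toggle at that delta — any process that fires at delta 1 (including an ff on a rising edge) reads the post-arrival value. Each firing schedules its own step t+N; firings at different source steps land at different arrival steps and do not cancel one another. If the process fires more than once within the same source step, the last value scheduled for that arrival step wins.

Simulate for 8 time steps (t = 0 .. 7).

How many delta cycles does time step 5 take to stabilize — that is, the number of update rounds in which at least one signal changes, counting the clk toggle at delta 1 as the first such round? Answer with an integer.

[bits: s0,s7,s4,clk,s2,s5,s3,s1,s6]
t=0: Δ0=001000110 Δ1=001100110 Δ2=101110010 Δ3=111110011 Δ4=111111000 Δ5=111110010 | 5Δ
t=1: Δ0=111110010 Δ1=111010010 | 1Δ
t=2: Δ0=111010010 Δ1=111110010 Δ2=011110110 | 2Δ
t=3: Δ0=011110110 Δ1=011010110 | 1Δ
t=4: Δ0=011010110 Δ1=011110110 | 1Δ
t=5: Δ0=011110110 Δ1=010010110 Δ2=010010100 | 2Δ
t=6: Δ0=010010100 Δ1=010110100 Δ2=110110100 | 2Δ
t=7: Δ0=110110100 Δ1=110010100 | 1Δ

2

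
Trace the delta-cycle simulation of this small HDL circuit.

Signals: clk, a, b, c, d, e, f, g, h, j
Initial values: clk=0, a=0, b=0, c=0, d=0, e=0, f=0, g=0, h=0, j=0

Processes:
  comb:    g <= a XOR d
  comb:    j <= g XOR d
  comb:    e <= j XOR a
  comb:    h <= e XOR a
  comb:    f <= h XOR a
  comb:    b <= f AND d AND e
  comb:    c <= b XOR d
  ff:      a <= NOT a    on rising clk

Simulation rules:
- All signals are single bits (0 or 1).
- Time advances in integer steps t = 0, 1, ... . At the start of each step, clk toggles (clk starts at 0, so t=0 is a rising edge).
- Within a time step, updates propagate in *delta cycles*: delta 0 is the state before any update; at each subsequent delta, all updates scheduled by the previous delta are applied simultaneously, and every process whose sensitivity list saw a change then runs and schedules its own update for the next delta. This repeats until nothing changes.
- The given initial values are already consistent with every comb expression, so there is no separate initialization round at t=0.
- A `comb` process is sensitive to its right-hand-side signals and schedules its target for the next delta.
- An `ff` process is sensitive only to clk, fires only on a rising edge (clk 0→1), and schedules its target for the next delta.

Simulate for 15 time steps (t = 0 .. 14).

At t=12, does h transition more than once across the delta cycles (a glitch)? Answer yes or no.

t=0 Δ0: a=0 e=0 g=0 b=0 d=0 h=0 c=0 clk=0 j=0 f=0
  Δ1: clk:0→1
  Δ2: a:0→1
  Δ3: e:0→1, g:0→1, h:0→1, f:0→1
  Δ4: h:1→0, j:0→1, f:1→0
  Δ5: e:1→0, f:0→1
  Δ6: h:0→1
  Δ7: f:1→0
  (7Δ to stable)
t=1 Δ0: a=1 e=0 g=1 b=0 d=0 h=1 c=0 clk=1 j=1 f=0
  Δ1: clk:1→0
  (1Δ to stable)
t=2 Δ0: a=1 e=0 g=1 b=0 d=0 h=1 c=0 clk=0 j=1 f=0
  Δ1: clk:0→1
  Δ2: a:1→0
  Δ3: e:0→1, g:1→0, h:1→0, f:0→1
  Δ4: h:0→1, j:1→0, f:1→0
  Δ5: e:1→0, f:0→1
  Δ6: h:1→0
  Δ7: f:1→0
  (7Δ to stable)
t=3 Δ0: a=0 e=0 g=0 b=0 d=0 h=0 c=0 clk=1 j=0 f=0
  Δ1: clk:1→0
  (1Δ to stable)
t=4 Δ0: a=0 e=0 g=0 b=0 d=0 h=0 c=0 clk=0 j=0 f=0
  Δ1: clk:0→1
  Δ2: a:0→1
  Δ3: e:0→1, g:0→1, h:0→1, f:0→1
  Δ4: h:1→0, j:0→1, f:1→0
  Δ5: e:1→0, f:0→1
  Δ6: h:0→1
  Δ7: f:1→0
  (7Δ to stable)
t=5 Δ0: a=1 e=0 g=1 b=0 d=0 h=1 c=0 clk=1 j=1 f=0
  Δ1: clk:1→0
  (1Δ to stable)
t=6 Δ0: a=1 e=0 g=1 b=0 d=0 h=1 c=0 clk=0 j=1 f=0
  Δ1: clk:0→1
  Δ2: a:1→0
  Δ3: e:0→1, g:1→0, h:1→0, f:0→1
  Δ4: h:0→1, j:1→0, f:1→0
  Δ5: e:1→0, f:0→1
  Δ6: h:1→0
  Δ7: f:1→0
  (7Δ to stable)
t=7 Δ0: a=0 e=0 g=0 b=0 d=0 h=0 c=0 clk=1 j=0 f=0
  Δ1: clk:1→0
  (1Δ to stable)
t=8 Δ0: a=0 e=0 g=0 b=0 d=0 h=0 c=0 clk=0 j=0 f=0
  Δ1: clk:0→1
  Δ2: a:0→1
  Δ3: e:0→1, g:0→1, h:0→1, f:0→1
  Δ4: h:1→0, j:0→1, f:1→0
  Δ5: e:1→0, f:0→1
  Δ6: h:0→1
  Δ7: f:1→0
  (7Δ to stable)
t=9 Δ0: a=1 e=0 g=1 b=0 d=0 h=1 c=0 clk=1 j=1 f=0
  Δ1: clk:1→0
  (1Δ to stable)
t=10 Δ0: a=1 e=0 g=1 b=0 d=0 h=1 c=0 clk=0 j=1 f=0
  Δ1: clk:0→1
  Δ2: a:1→0
  Δ3: e:0→1, g:1→0, h:1→0, f:0→1
  Δ4: h:0→1, j:1→0, f:1→0
  Δ5: e:1→0, f:0→1
  Δ6: h:1→0
  Δ7: f:1→0
  (7Δ to stable)
t=11 Δ0: a=0 e=0 g=0 b=0 d=0 h=0 c=0 clk=1 j=0 f=0
  Δ1: clk:1→0
  (1Δ to stable)
t=12 Δ0: a=0 e=0 g=0 b=0 d=0 h=0 c=0 clk=0 j=0 f=0
  Δ1: clk:0→1
  Δ2: a:0→1
  Δ3: e:0→1, g:0→1, h:0→1, f:0→1
  Δ4: h:1→0, j:0→1, f:1→0
  Δ5: e:1→0, f:0→1
  Δ6: h:0→1
  Δ7: f:1→0
  (7Δ to stable)
t=13 Δ0: a=1 e=0 g=1 b=0 d=0 h=1 c=0 clk=1 j=1 f=0
  Δ1: clk:1→0
  (1Δ to stable)
t=14 Δ0: a=1 e=0 g=1 b=0 d=0 h=1 c=0 clk=0 j=1 f=0
  Δ1: clk:0→1
  Δ2: a:1→0
  Δ3: e:0→1, g:1→0, h:1→0, f:0→1
  Δ4: h:0→1, j:1→0, f:1→0
  Δ5: e:1→0, f:0→1
  Δ6: h:1→0
  Δ7: f:1→0
  (7Δ to stable)

yes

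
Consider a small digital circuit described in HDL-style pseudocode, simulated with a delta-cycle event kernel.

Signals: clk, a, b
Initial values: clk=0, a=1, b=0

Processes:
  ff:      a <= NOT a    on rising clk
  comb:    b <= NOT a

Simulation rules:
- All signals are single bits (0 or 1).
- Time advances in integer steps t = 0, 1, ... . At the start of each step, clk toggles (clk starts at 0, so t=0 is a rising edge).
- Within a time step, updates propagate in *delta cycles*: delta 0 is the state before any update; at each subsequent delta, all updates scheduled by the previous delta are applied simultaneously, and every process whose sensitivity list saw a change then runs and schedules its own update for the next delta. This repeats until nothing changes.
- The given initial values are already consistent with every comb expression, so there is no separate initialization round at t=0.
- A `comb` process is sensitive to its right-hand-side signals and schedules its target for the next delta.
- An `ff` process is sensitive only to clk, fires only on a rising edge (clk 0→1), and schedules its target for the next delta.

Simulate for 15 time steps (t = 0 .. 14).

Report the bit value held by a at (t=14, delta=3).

1

t=0 Δ0: b=0 clk=0 a=1
  Δ1: clk:0→1
  Δ2: a:1→0
  Δ3: b:0→1
  (3Δ to stable)
t=1 Δ0: b=1 clk=1 a=0
  Δ1: clk:1→0
  (1Δ to stable)
t=2 Δ0: b=1 clk=0 a=0
  Δ1: clk:0→1
  Δ2: a:0→1
  Δ3: b:1→0
  (3Δ to stable)
t=3 Δ0: b=0 clk=1 a=1
  Δ1: clk:1→0
  (1Δ to stable)
t=4 Δ0: b=0 clk=0 a=1
  Δ1: clk:0→1
  Δ2: a:1→0
  Δ3: b:0→1
  (3Δ to stable)
t=5 Δ0: b=1 clk=1 a=0
  Δ1: clk:1→0
  (1Δ to stable)
t=6 Δ0: b=1 clk=0 a=0
  Δ1: clk:0→1
  Δ2: a:0→1
  Δ3: b:1→0
  (3Δ to stable)
t=7 Δ0: b=0 clk=1 a=1
  Δ1: clk:1→0
  (1Δ to stable)
t=8 Δ0: b=0 clk=0 a=1
  Δ1: clk:0→1
  Δ2: a:1→0
  Δ3: b:0→1
  (3Δ to stable)
t=9 Δ0: b=1 clk=1 a=0
  Δ1: clk:1→0
  (1Δ to stable)
t=10 Δ0: b=1 clk=0 a=0
  Δ1: clk:0→1
  Δ2: a:0→1
  Δ3: b:1→0
  (3Δ to stable)
t=11 Δ0: b=0 clk=1 a=1
  Δ1: clk:1→0
  (1Δ to stable)
t=12 Δ0: b=0 clk=0 a=1
  Δ1: clk:0→1
  Δ2: a:1→0
  Δ3: b:0→1
  (3Δ to stable)
t=13 Δ0: b=1 clk=1 a=0
  Δ1: clk:1→0
  (1Δ to stable)
t=14 Δ0: b=1 clk=0 a=0
  Δ1: clk:0→1
  Δ2: a:0→1
  Δ3: b:1→0
  (3Δ to stable)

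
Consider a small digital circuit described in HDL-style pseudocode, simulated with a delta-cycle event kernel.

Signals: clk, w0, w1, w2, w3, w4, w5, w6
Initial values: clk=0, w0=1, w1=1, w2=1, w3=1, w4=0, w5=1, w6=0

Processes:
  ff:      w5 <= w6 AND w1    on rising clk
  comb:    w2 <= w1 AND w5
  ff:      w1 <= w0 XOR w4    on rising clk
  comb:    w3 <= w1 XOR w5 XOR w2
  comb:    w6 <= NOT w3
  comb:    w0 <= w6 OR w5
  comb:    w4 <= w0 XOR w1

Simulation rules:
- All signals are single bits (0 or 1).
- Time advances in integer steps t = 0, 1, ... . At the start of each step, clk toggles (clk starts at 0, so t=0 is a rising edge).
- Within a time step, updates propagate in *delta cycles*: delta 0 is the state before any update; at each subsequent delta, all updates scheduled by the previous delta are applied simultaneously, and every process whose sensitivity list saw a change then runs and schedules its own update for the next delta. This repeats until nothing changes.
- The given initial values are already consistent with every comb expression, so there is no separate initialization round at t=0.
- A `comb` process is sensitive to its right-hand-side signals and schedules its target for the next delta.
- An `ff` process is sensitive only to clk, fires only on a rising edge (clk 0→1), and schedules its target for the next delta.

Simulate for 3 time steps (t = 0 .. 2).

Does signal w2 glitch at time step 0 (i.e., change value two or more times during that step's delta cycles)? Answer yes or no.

t0.Δ0 clk=0 w0=1 w4=0 w1=1 w6=0 w2=1 w3=1 w5=1
t0.Δ1 clk=1 w0=1 w4=0 w1=1 w6=0 w2=1 w3=1 w5=1
t0.Δ2 clk=1 w0=1 w4=0 w1=1 w6=0 w2=1 w3=1 w5=0
t0.Δ3 clk=1 w0=0 w4=0 w1=1 w6=0 w2=0 w3=0 w5=0
t0.Δ4 clk=1 w0=0 w4=1 w1=1 w6=1 w2=0 w3=1 w5=0
t0.Δ5 clk=1 w0=1 w4=1 w1=1 w6=0 w2=0 w3=1 w5=0
t0.Δ6 clk=1 w0=0 w4=0 w1=1 w6=0 w2=0 w3=1 w5=0
t0.Δ7 clk=1 w0=0 w4=1 w1=1 w6=0 w2=0 w3=1 w5=0
t1.Δ0 clk=1 w0=0 w4=1 w1=1 w6=0 w2=0 w3=1 w5=0
t1.Δ1 clk=0 w0=0 w4=1 w1=1 w6=0 w2=0 w3=1 w5=0
t2.Δ0 clk=0 w0=0 w4=1 w1=1 w6=0 w2=0 w3=1 w5=0
t2.Δ1 clk=1 w0=0 w4=1 w1=1 w6=0 w2=0 w3=1 w5=0

no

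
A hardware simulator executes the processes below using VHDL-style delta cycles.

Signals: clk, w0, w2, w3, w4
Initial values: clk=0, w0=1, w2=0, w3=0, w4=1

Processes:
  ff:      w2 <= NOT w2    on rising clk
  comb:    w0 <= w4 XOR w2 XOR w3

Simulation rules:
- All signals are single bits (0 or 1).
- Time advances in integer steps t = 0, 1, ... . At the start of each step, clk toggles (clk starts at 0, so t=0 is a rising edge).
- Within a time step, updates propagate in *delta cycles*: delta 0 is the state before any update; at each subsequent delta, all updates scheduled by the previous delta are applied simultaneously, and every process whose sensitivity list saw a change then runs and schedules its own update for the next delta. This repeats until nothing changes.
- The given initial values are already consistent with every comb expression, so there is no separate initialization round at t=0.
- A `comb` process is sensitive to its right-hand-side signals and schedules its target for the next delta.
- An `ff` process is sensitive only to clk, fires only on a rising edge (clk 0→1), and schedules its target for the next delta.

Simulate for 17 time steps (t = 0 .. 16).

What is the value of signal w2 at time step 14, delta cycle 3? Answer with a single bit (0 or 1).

t=0 Δ0: clk=0 w2=0 w4=1 w3=0 w0=1
  Δ1: clk:0→1
  Δ2: w2:0→1
  Δ3: w0:1→0
  (3Δ to stable)
t=1 Δ0: clk=1 w2=1 w4=1 w3=0 w0=0
  Δ1: clk:1→0
  (1Δ to stable)
t=2 Δ0: clk=0 w2=1 w4=1 w3=0 w0=0
  Δ1: clk:0→1
  Δ2: w2:1→0
  Δ3: w0:0→1
  (3Δ to stable)
t=3 Δ0: clk=1 w2=0 w4=1 w3=0 w0=1
  Δ1: clk:1→0
  (1Δ to stable)
t=4 Δ0: clk=0 w2=0 w4=1 w3=0 w0=1
  Δ1: clk:0→1
  Δ2: w2:0→1
  Δ3: w0:1→0
  (3Δ to stable)
t=5 Δ0: clk=1 w2=1 w4=1 w3=0 w0=0
  Δ1: clk:1→0
  (1Δ to stable)
t=6 Δ0: clk=0 w2=1 w4=1 w3=0 w0=0
  Δ1: clk:0→1
  Δ2: w2:1→0
  Δ3: w0:0→1
  (3Δ to stable)
t=7 Δ0: clk=1 w2=0 w4=1 w3=0 w0=1
  Δ1: clk:1→0
  (1Δ to stable)
t=8 Δ0: clk=0 w2=0 w4=1 w3=0 w0=1
  Δ1: clk:0→1
  Δ2: w2:0→1
  Δ3: w0:1→0
  (3Δ to stable)
t=9 Δ0: clk=1 w2=1 w4=1 w3=0 w0=0
  Δ1: clk:1→0
  (1Δ to stable)
t=10 Δ0: clk=0 w2=1 w4=1 w3=0 w0=0
  Δ1: clk:0→1
  Δ2: w2:1→0
  Δ3: w0:0→1
  (3Δ to stable)
t=11 Δ0: clk=1 w2=0 w4=1 w3=0 w0=1
  Δ1: clk:1→0
  (1Δ to stable)
t=12 Δ0: clk=0 w2=0 w4=1 w3=0 w0=1
  Δ1: clk:0→1
  Δ2: w2:0→1
  Δ3: w0:1→0
  (3Δ to stable)
t=13 Δ0: clk=1 w2=1 w4=1 w3=0 w0=0
  Δ1: clk:1→0
  (1Δ to stable)
t=14 Δ0: clk=0 w2=1 w4=1 w3=0 w0=0
  Δ1: clk:0→1
  Δ2: w2:1→0
  Δ3: w0:0→1
  (3Δ to stable)
t=15 Δ0: clk=1 w2=0 w4=1 w3=0 w0=1
  Δ1: clk:1→0
  (1Δ to stable)
t=16 Δ0: clk=0 w2=0 w4=1 w3=0 w0=1
  Δ1: clk:0→1
  Δ2: w2:0→1
  Δ3: w0:1→0
  (3Δ to stable)

0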